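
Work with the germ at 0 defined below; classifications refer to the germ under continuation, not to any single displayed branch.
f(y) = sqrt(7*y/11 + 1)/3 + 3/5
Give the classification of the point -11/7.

The point is an algebraic (square-root) branch point.

The term (1/3)*sqrt(1 - y/(-11/7)) has argument 1 - -11/7/(-11/7) = 0 at -11/7: a square-root (algebraic, two-sheeted) branch point; the remaining terms are analytic or single-valued there.


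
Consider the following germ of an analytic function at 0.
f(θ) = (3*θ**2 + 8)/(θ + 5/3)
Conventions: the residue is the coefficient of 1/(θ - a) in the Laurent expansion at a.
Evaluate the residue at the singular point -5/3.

At the order-1 pole -5/3 set g(θ) = (θ - (-5/3))*f(θ) = 3*θ**2 + 8.
Simple pole: residue = g(a) at a = -5/3, which is 49/3.

The residue is 49/3.


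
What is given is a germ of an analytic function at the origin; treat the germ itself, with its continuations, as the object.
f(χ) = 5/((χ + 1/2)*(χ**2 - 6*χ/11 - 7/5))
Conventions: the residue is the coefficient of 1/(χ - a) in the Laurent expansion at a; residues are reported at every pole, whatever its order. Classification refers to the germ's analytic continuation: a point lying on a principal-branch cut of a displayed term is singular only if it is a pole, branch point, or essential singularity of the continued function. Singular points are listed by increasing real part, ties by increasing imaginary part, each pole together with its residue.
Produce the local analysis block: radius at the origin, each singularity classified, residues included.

Denominator factor (χ**2 - 6*χ/11 - 7/5): discriminant 3568/605, real irrational roots 3/11 + (2/55)*sqrt(1115) and 3/11 - (2/55)*sqrt(1115); poles of order 1, moduli 3/11 + (2/55)*sqrt(1115) and -3/11 + (2/55)*sqrt(1115).
Denominator factor (χ + 1/2): pole of order 1 at -1/2, modulus 1/2.
The radius of convergence is the smallest modulus among the singular points: 1/2.
The factor χ**2 - 6*χ/11 - 7/5 splits as (χ - a)(χ - a') with a = 3/11 - (2/55)*sqrt(1115), a' = 3/11 + (2/55)*sqrt(1115). At the order-1 pole a set g(χ) = (χ - a)*f(χ) = [5/(χ + 1/2)] / (χ - a').
Simple pole: residue = g(a) at a = 3/11 - (2/55)*sqrt(1115), which is 550/193 + (4675/86078)*sqrt(1115).
At the order-1 pole -1/2 set g(χ) = (χ - (-1/2))*f(χ) = 5/(χ**2 - 6*χ/11 - 7/5).
Simple pole: residue = g(a) at a = -1/2, which is -1100/193.
The factor χ**2 - 6*χ/11 - 7/5 splits as (χ - a)(χ - a') with a = 3/11 + (2/55)*sqrt(1115), a' = 3/11 - (2/55)*sqrt(1115). At the order-1 pole a set g(χ) = (χ - a)*f(χ) = [5/(χ + 1/2)] / (χ - a').
Simple pole: residue = g(a) at a = 3/11 + (2/55)*sqrt(1115), which is 550/193 - (4675/86078)*sqrt(1115).
List the singular points by increasing real part (a conjugate pair: the negative imaginary part first).

Radius of convergence at 0: 1/2.
At 3/11 - (2/55)*sqrt(1115): a pole of order 1; residue 550/193 + (4675/86078)*sqrt(1115).
At -1/2: a pole of order 1; residue -1100/193.
At 3/11 + (2/55)*sqrt(1115): a pole of order 1; residue 550/193 - (4675/86078)*sqrt(1115).


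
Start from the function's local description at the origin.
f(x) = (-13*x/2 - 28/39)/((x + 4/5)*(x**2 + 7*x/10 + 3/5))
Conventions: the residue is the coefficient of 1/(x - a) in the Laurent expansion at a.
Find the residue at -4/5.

At the order-1 pole -4/5 set g(x) = (x - (-4/5))*f(x) = (-13*x/2 - 28/39)/(x**2 + 7*x/10 + 3/5).
Simple pole: residue = g(a) at a = -4/5, which is 4370/663.

The residue is 4370/663.


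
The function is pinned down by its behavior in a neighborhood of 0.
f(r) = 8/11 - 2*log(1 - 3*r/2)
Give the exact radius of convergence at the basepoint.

Branch term (-2)*log(1 - r/(2/3)): its argument vanishes at r = 2/3, a logarithmic branch point, modulus 2/3.
The radius of convergence is the smallest modulus among the singular points: 2/3.

The radius of convergence is 2/3.


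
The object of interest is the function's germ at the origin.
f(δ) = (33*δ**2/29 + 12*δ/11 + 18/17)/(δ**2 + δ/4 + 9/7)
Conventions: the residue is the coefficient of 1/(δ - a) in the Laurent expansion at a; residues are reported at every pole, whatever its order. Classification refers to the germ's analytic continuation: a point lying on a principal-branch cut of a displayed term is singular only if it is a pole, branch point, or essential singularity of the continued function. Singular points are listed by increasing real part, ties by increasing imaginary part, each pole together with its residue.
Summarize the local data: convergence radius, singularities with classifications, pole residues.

Denominator factor (δ**2 + δ/4 + 9/7): discriminant -569/112, complex-conjugate roots (-1/8) + ((1/56)*sqrt(3983))*i and (-1/8) - ((1/56)*sqrt(3983))*i; poles of order 1, moduli (3/7)*sqrt(7) and (3/7)*sqrt(7).
The radius of convergence is the smallest modulus among the singular points: (3/7)*sqrt(7).
The factor δ**2 + δ/4 + 9/7 splits as (δ - a)(δ - a') with a = (-1/8) - ((1/56)*sqrt(3983))*i, a' = (-1/8) + ((1/56)*sqrt(3983))*i. At the order-1 pole a set g(δ) = (δ - a)*f(δ) = [33*δ**2/29 + 12*δ/11 + 18/17] / (δ - a').
Simple pole: residue = g(a) at a = (-1/8) - ((1/56)*sqrt(3983))*i, which is (1029/2552) - ((613491/172798472)*sqrt(3983))*i.
The factor δ**2 + δ/4 + 9/7 splits as (δ - a)(δ - a') with a = (-1/8) + ((1/56)*sqrt(3983))*i, a' = (-1/8) - ((1/56)*sqrt(3983))*i. At the order-1 pole a set g(δ) = (δ - a)*f(δ) = [33*δ**2/29 + 12*δ/11 + 18/17] / (δ - a').
Simple pole: residue = g(a) at a = (-1/8) + ((1/56)*sqrt(3983))*i, which is (1029/2552) + ((613491/172798472)*sqrt(3983))*i.
List the singular points by increasing real part (a conjugate pair: the negative imaginary part first).

Radius of convergence at 0: (3/7)*sqrt(7).
At (-1/8) - ((1/56)*sqrt(3983))*i: a pole of order 1; residue (1029/2552) - ((613491/172798472)*sqrt(3983))*i.
At (-1/8) + ((1/56)*sqrt(3983))*i: a pole of order 1; residue (1029/2552) + ((613491/172798472)*sqrt(3983))*i.


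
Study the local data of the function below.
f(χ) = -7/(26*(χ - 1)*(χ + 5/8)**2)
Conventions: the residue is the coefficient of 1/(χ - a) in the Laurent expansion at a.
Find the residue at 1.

The residue is -224/2197.

At the order-1 pole 1 set g(χ) = (χ - (1))*f(χ) = -7/(26*(χ + 5/8)**2).
Simple pole: residue = g(a) at a = 1, which is -224/2197.


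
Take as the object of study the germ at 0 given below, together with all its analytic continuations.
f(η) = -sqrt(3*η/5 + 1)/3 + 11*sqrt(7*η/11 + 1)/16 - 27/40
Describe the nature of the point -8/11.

The point is a regular point.

There is no denominator, hence no pole anywhere.
Branch term sqrt(1 - η/(-5/3)): argument at -8/11 is 31/55, nonzero, so -8/11 is not its branch point (a point on a principal cut is still regular for the continued germ).
Branch term sqrt(1 - η/(-11/7)): argument at -8/11 is 65/121, nonzero, so -8/11 is not its branch point (a point on a principal cut is still regular for the continued germ).
So the germ continues analytically to -8/11.


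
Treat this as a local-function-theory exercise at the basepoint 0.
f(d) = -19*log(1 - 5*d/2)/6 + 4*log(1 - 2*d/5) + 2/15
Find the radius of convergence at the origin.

Branch term (4)*log(1 - d/(5/2)): its argument vanishes at d = 5/2, a logarithmic branch point, modulus 5/2.
Branch term (-19/6)*log(1 - d/(2/5)): its argument vanishes at d = 2/5, a logarithmic branch point, modulus 2/5.
The radius of convergence is the smallest modulus among the singular points: 2/5.

The radius of convergence is 2/5.


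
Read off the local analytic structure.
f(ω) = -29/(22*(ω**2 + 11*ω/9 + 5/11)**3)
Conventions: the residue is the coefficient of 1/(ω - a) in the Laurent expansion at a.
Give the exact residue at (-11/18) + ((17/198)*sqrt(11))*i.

The factor ω**2 + 11*ω/9 + 5/11 splits as (ω - a)(ω - a') with a = (-11/18) + ((17/198)*sqrt(11))*i, a' = (-11/18) - ((17/198)*sqrt(11))*i. At the order-3 pole a set g(ω) = (ω - a)^3*f(ω) = [-29/22] / (ω - a')^3.
Order-3 pole: residue = g''(a)/2; g''((-11/18) + ((17/198)*sqrt(11))*i) = ((113019786/1419857)*sqrt(11))*i, so the residue is ((56509893/1419857)*sqrt(11))*i.

The residue is ((56509893/1419857)*sqrt(11))*i.


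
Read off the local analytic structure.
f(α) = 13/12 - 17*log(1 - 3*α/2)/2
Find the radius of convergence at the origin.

The radius of convergence is 2/3.

Branch term (-17/2)*log(1 - α/(2/3)): its argument vanishes at α = 2/3, a logarithmic branch point, modulus 2/3.
The radius of convergence is the smallest modulus among the singular points: 2/3.


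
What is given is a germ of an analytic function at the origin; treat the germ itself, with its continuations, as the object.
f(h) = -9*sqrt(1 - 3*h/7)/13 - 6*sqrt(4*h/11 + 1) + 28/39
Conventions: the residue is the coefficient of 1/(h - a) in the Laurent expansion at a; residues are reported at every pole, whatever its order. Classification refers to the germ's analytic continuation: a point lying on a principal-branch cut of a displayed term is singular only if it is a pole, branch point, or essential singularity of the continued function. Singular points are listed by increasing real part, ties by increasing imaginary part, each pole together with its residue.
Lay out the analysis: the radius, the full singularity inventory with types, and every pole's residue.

Radius of convergence at 0: 7/3.
At -11/4: an algebraic (square-root) branch point.
At 7/3: an algebraic (square-root) branch point.

Branch term (-9/13)*sqrt(1 - h/(7/3)): its argument vanishes at h = 7/3, a square-root branch point, modulus 7/3.
Branch term (-6)*sqrt(1 - h/(-11/4)): its argument vanishes at h = -11/4, a square-root branch point, modulus 11/4.
The radius of convergence is the smallest modulus among the singular points: 7/3.
List the singular points by increasing real part (a conjugate pair: the negative imaginary part first).


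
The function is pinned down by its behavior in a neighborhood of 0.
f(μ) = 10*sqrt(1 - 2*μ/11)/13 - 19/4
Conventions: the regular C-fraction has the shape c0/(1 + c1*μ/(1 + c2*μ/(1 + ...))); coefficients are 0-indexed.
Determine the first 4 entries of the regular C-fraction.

Taylor coefficients (expand at 0): a_0 = -207/52, a_1 = -10/143, a_2 = -5/1573, a_3 = -5/17303.
c0 = a_0 = -207/52. Peel one level at a time: if S = 1 + c*μ/S' with S'(0) = 1, then c is the μ-coefficient of S and S' = c*μ/(S - 1).
S_1 = c0/f = 1 + (-40/2277)*μ + (-2540/5184729)*μ^2 + ...; c1 = -40/2277.
S_2 = c1*μ/(S_1 - 1) = 1 + (-127/4554)*μ + (-1/484)*μ^2 + ...; c2 = -127/4554.
S_3 = c2*μ/(S_2 - 1) = 1 + (-207/2794)*μ + ...; c3 = -207/2794.

The regular C-fraction coefficients are [-207/52, -40/2277, -127/4554, -207/2794].


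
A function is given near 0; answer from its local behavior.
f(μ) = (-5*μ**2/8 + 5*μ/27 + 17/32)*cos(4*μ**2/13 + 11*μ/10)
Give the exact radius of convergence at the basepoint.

The factor cos(4*μ**2/13 + 11*μ/10) is entire and contributes no finite singular point.
The polynomial part has no poles.
No finite singular points: the Taylor series at 0 converges everywhere.

The radius of convergence is infinite.


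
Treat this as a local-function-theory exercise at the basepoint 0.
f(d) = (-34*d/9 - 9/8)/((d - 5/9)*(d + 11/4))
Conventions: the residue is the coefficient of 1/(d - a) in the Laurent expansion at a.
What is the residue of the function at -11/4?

At the order-1 pole -11/4 set g(d) = (d - (-11/4))*f(d) = (-34*d/9 - 9/8)/(d - 5/9).
Simple pole: residue = g(a) at a = -11/4, which is -667/238.

The residue is -667/238.


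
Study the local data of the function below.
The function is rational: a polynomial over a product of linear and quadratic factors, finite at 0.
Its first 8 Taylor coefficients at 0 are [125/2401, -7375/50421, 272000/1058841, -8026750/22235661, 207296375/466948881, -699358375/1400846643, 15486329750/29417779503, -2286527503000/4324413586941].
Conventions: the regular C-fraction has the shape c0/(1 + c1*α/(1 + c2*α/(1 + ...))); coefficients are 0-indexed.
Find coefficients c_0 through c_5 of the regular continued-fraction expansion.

Taylor coefficients (read off): a_0 = 125/2401, a_1 = -7375/50421, a_2 = 272000/1058841, a_3 = -8026750/22235661, a_4 = 207296375/466948881, a_5 = -699358375/1400846643.
c0 = a_0 = 125/2401. Peel one level at a time: if S = 1 + c*α/S' with S'(0) = 1, then c is the α-coefficient of S and S' = c*α/(S - 1).
S_1 = c0/f = 1 + (59/21)*α + (145/49)*α^2 + ...; c1 = 59/21.
S_2 = c1*α/(S_1 - 1) = 1 + (-435/413)*α + (105150/170569)*α^2 + ...; c2 = -435/413.
S_3 = c2*α/(S_2 - 1) = 1 + (7010/11977)*α + (16925/123627)*α^2 + ...; c3 = 7010/11977.
S_4 = c3*α/(S_3 - 1) = 1 + (-199715/853818)*α + (85409875/866831364)*α^2 + ...; c4 = -199715/853818.
S_5 = c4*α/(S_4 - 1) = 1 + (8396225/19932234)*α + ...; c5 = 8396225/19932234.

The regular C-fraction coefficients are [125/2401, 59/21, -435/413, 7010/11977, -199715/853818, 8396225/19932234].


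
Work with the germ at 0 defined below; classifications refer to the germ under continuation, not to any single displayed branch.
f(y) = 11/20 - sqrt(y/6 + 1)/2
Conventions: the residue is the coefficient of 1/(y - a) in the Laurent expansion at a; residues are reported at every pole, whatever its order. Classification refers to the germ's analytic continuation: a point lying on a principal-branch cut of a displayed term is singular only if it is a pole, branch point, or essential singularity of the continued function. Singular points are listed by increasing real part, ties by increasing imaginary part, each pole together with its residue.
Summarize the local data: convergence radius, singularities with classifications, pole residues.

Radius of convergence at 0: 6.
At -6: an algebraic (square-root) branch point.

Branch term (-1/2)*sqrt(1 - y/(-6)): its argument vanishes at y = -6, a square-root branch point, modulus 6.
The radius of convergence is the smallest modulus among the singular points: 6.


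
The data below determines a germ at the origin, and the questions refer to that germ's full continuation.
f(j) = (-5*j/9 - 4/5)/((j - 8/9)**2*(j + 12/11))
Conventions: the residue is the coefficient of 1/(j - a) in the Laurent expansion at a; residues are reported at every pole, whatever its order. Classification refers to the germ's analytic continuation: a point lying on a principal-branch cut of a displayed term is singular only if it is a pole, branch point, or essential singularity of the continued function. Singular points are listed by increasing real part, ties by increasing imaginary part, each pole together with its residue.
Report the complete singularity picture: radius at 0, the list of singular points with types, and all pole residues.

Denominator factor (j - 8/9)^2: pole of order 2 at 8/9, modulus 8/9.
Denominator factor (j + 12/11): pole of order 1 at -12/11, modulus 12/11.
The radius of convergence is the smallest modulus among the singular points: 8/9.
At the order-1 pole -12/11 set g(j) = (j - (-12/11))*f(j) = (-5*j/9 - 4/5)/(j - 8/9)**2.
Simple pole: residue = g(a) at a = -12/11, which is -594/12005.
At the order-2 pole 8/9 set g(j) = (j - (8/9))^2*f(j) = (-5*j/9 - 4/5)/(j + 12/11).
Order-2 pole: residue = g'(a); g'(8/9) = 594/12005, so the residue is 594/12005.
List the singular points by increasing real part (a conjugate pair: the negative imaginary part first).

Radius of convergence at 0: 8/9.
At -12/11: a pole of order 1; residue -594/12005.
At 8/9: a pole of order 2; residue 594/12005.


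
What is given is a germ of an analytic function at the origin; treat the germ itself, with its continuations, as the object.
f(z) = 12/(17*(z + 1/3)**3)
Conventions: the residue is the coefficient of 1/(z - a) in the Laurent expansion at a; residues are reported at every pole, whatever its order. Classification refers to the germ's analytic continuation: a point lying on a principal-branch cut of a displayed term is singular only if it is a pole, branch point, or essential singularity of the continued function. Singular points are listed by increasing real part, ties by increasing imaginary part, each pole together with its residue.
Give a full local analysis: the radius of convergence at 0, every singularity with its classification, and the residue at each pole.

Denominator factor (z + 1/3)^3: pole of order 3 at -1/3, modulus 1/3.
The radius of convergence is the smallest modulus among the singular points: 1/3.
At the order-3 pole -1/3 set g(z) = (z - (-1/3))^3*f(z) = 12/17.
Order-3 pole: residue = g''(a)/2; g''(-1/3) = 0, so the residue is 0.

Radius of convergence at 0: 1/3.
At -1/3: a pole of order 3; residue 0.


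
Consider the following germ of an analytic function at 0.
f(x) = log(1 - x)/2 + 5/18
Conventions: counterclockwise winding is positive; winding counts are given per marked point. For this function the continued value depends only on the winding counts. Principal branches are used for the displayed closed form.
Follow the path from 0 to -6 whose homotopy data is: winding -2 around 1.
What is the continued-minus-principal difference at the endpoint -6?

The rational part is single-valued and drops out of the difference; each branch term changes only by its own monodromy.
(1/2)*log(1 - x/(1)): each positive loop around 1 adds 2*pi*i to the log, so winding -2 contributes (1/2)*(-2)*2*pi*i = -(2)*pi*i.
Summing the contributions at x = -6 gives -(2)*pi*i.

Continued minus principal equals -(2)*pi*i.


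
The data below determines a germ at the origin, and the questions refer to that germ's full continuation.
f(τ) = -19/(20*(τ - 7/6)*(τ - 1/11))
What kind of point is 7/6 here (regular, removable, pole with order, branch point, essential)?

The point is a pole of order 1.

The denominator factor τ - 7/6 vanishes at 7/6 and appears to the power 1; the numerator there equals -19/20, nonzero, and no other factor vanishes.
Hence a pole whose order is the multiplicity, 1.


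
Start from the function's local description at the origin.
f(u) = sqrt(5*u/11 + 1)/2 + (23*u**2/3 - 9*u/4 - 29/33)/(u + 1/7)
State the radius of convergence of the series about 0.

The radius of convergence is 1/7.

Denominator factor (u + 1/7): pole of order 1 at -1/7, modulus 1/7.
Branch term (1/2)*sqrt(1 - u/(-11/5)): its argument vanishes at u = -11/5, a square-root branch point, modulus 11/5.
The radius of convergence is the smallest modulus among the singular points: 1/7.


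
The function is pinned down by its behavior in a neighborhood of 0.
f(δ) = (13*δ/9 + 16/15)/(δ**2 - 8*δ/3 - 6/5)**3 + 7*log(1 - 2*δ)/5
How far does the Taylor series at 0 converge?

The radius of convergence is -4/3 + (1/15)*sqrt(670).

Denominator factor (δ**2 - 8*δ/3 - 6/5)^3: discriminant 536/45, real irrational roots 4/3 + (1/15)*sqrt(670) and 4/3 - (1/15)*sqrt(670); poles of order 3, moduli 4/3 + (1/15)*sqrt(670) and -4/3 + (1/15)*sqrt(670).
Branch term (7/5)*log(1 - δ/(1/2)): its argument vanishes at δ = 1/2, a logarithmic branch point, modulus 1/2.
The radius of convergence is the smallest modulus among the singular points: -4/3 + (1/15)*sqrt(670).


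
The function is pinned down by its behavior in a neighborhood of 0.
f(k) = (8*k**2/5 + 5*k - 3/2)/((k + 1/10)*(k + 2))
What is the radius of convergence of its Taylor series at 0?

The radius of convergence is 1/10.

Denominator factor (k + 2): pole of order 1 at -2, modulus 2.
Denominator factor (k + 1/10): pole of order 1 at -1/10, modulus 1/10.
The radius of convergence is the smallest modulus among the singular points: 1/10.


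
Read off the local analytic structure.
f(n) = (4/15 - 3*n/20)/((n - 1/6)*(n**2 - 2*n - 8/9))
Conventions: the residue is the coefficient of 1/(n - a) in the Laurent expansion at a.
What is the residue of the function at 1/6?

The residue is -87/430.

At the order-1 pole 1/6 set g(n) = (n - (1/6))*f(n) = (4/15 - 3*n/20)/(n**2 - 2*n - 8/9).
Simple pole: residue = g(a) at a = 1/6, which is -87/430.


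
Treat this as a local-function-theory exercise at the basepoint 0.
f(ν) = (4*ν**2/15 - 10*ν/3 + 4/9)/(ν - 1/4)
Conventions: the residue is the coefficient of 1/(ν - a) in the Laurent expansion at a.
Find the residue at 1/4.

The residue is -67/180.

At the order-1 pole 1/4 set g(ν) = (ν - (1/4))*f(ν) = 4*ν**2/15 - 10*ν/3 + 4/9.
Simple pole: residue = g(a) at a = 1/4, which is -67/180.


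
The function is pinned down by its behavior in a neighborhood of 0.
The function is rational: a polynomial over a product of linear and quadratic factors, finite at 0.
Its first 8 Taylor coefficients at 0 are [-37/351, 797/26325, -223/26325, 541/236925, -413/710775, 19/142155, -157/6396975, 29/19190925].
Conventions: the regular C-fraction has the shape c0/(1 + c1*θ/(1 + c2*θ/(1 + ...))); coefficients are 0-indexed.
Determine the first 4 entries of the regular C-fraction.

The regular C-fraction coefficients are [-37/351, 797/2775, -16384/2211675, 925/2391].

Taylor coefficients (read off): a_0 = -37/351, a_1 = 797/26325, a_2 = -223/26325, a_3 = 541/236925.
c0 = a_0 = -37/351. Peel one level at a time: if S = 1 + c*θ/S' with S'(0) = 1, then c is the θ-coefficient of S and S' = c*θ/(S - 1).
S_1 = c0/f = 1 + (797/2775)*θ + (16384/7700625)*θ^2 + ...; c1 = 797/2775.
S_2 = c1*θ/(S_1 - 1) = 1 + (-16384/2211675)*θ + (16384/5716881)*θ^2 + ...; c2 = -16384/2211675.
S_3 = c2*θ/(S_2 - 1) = 1 + (925/2391)*θ + ...; c3 = 925/2391.


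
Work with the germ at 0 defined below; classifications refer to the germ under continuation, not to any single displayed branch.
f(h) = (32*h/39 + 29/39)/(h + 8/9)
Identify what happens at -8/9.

The denominator factor h + 8/9 vanishes at -8/9 and appears to the power 1; the numerator there equals 5/351, nonzero, and no other factor vanishes.
Hence a pole whose order is the multiplicity, 1.

The point is a pole of order 1.


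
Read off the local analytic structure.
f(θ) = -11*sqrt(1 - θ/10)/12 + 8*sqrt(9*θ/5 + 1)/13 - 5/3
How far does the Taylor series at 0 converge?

Branch term (8/13)*sqrt(1 - θ/(-5/9)): its argument vanishes at θ = -5/9, a square-root branch point, modulus 5/9.
Branch term (-11/12)*sqrt(1 - θ/(10)): its argument vanishes at θ = 10, a square-root branch point, modulus 10.
The radius of convergence is the smallest modulus among the singular points: 5/9.

The radius of convergence is 5/9.


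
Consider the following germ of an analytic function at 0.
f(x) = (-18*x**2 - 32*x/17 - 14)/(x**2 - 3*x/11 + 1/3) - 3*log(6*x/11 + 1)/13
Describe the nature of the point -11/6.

The point is a logarithmic branch point.

The term (-3/13)*log(1 - x/(-11/6)) has argument 1 - -11/6/(-11/6) = 0 at -11/6: a logarithmic (infinitely-sheeted) branch point; the remaining terms are analytic or single-valued there.


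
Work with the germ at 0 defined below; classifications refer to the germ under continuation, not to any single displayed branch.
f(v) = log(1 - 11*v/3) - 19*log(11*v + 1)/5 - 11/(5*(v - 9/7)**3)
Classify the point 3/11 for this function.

The term (1)*log(1 - v/(3/11)) has argument 1 - 3/11/(3/11) = 0 at 3/11: a logarithmic (infinitely-sheeted) branch point; the remaining terms are analytic or single-valued there.

The point is a logarithmic branch point.


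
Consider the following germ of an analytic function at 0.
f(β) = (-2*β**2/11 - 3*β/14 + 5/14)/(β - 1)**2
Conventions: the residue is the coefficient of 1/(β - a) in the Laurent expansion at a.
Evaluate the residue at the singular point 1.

At the order-2 pole 1 set g(β) = (β - (1))^2*f(β) = -2*β**2/11 - 3*β/14 + 5/14.
Order-2 pole: residue = g'(a); g'(1) = -89/154, so the residue is -89/154.

The residue is -89/154.


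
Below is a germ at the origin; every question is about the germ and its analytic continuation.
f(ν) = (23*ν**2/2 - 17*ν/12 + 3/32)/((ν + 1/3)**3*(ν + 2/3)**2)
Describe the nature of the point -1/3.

The denominator factor ν + 1/3 vanishes at -1/3 and appears to the power 3; the numerator there equals 59/32, nonzero, and no other factor vanishes.
Hence a pole whose order is the multiplicity, 3.

The point is a pole of order 3.


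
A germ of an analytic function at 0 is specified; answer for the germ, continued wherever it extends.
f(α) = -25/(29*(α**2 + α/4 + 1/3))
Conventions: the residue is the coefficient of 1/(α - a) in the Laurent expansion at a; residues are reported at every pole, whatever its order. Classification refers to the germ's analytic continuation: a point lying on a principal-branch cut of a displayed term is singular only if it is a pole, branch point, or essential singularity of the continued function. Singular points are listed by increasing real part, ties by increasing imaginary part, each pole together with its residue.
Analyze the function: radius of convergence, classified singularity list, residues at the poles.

Denominator factor (α**2 + α/4 + 1/3): discriminant -61/48, complex-conjugate roots (-1/8) + ((1/24)*sqrt(183))*i and (-1/8) - ((1/24)*sqrt(183))*i; poles of order 1, moduli (1/3)*sqrt(3) and (1/3)*sqrt(3).
The radius of convergence is the smallest modulus among the singular points: (1/3)*sqrt(3).
The factor α**2 + α/4 + 1/3 splits as (α - a)(α - a') with a = (-1/8) - ((1/24)*sqrt(183))*i, a' = (-1/8) + ((1/24)*sqrt(183))*i. At the order-1 pole a set g(α) = (α - a)*f(α) = [-25/29] / (α - a').
Simple pole: residue = g(a) at a = (-1/8) - ((1/24)*sqrt(183))*i, which is -((100/1769)*sqrt(183))*i.
The factor α**2 + α/4 + 1/3 splits as (α - a)(α - a') with a = (-1/8) + ((1/24)*sqrt(183))*i, a' = (-1/8) - ((1/24)*sqrt(183))*i. At the order-1 pole a set g(α) = (α - a)*f(α) = [-25/29] / (α - a').
Simple pole: residue = g(a) at a = (-1/8) + ((1/24)*sqrt(183))*i, which is ((100/1769)*sqrt(183))*i.
List the singular points by increasing real part (a conjugate pair: the negative imaginary part first).

Radius of convergence at 0: (1/3)*sqrt(3).
At (-1/8) - ((1/24)*sqrt(183))*i: a pole of order 1; residue -((100/1769)*sqrt(183))*i.
At (-1/8) + ((1/24)*sqrt(183))*i: a pole of order 1; residue ((100/1769)*sqrt(183))*i.


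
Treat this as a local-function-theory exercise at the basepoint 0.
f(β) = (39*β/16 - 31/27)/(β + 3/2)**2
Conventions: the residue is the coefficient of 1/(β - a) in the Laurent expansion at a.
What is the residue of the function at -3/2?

At the order-2 pole -3/2 set g(β) = (β - (-3/2))^2*f(β) = 39*β/16 - 31/27.
Order-2 pole: residue = g'(a); g'(-3/2) = 39/16, so the residue is 39/16.

The residue is 39/16.


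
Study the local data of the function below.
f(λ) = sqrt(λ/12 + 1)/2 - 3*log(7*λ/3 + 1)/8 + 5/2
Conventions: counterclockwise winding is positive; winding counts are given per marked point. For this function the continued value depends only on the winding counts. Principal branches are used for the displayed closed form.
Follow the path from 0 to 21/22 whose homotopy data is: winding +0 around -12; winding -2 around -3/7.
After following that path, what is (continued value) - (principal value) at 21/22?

The rational part is single-valued and drops out of the difference; each branch term changes only by its own monodromy.
(1/2)*sqrt(1 - λ/(-12)): winding +0 is even, the square root returns to the same sheet, contribution 0.
(-3/8)*log(1 - λ/(-3/7)): each positive loop around -3/7 adds 2*pi*i to the log, so winding -2 contributes (-3/8)*(-2)*2*pi*i = (3/2)*pi*i.
Summing the contributions at λ = 21/22 gives (3/2)*pi*i.

Continued minus principal equals (3/2)*pi*i.


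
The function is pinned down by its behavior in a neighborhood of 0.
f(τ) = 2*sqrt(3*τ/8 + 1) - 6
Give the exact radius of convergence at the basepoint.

Branch term (2)*sqrt(1 - τ/(-8/3)): its argument vanishes at τ = -8/3, a square-root branch point, modulus 8/3.
The radius of convergence is the smallest modulus among the singular points: 8/3.

The radius of convergence is 8/3.


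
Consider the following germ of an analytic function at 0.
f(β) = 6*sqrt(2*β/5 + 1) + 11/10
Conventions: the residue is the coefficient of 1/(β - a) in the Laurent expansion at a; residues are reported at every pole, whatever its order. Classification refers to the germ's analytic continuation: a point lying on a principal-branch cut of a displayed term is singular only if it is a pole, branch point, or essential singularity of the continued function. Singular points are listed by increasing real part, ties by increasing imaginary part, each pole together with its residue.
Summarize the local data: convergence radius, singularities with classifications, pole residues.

Branch term (6)*sqrt(1 - β/(-5/2)): its argument vanishes at β = -5/2, a square-root branch point, modulus 5/2.
The radius of convergence is the smallest modulus among the singular points: 5/2.

Radius of convergence at 0: 5/2.
At -5/2: an algebraic (square-root) branch point.


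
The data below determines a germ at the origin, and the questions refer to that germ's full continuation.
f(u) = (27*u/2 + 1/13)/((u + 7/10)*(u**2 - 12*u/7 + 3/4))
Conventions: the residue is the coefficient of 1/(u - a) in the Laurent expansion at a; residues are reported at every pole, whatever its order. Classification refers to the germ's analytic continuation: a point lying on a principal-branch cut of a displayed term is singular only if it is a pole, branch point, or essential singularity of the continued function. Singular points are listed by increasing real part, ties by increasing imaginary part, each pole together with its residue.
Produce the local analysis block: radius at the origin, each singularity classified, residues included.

Denominator factor (u**2 - 12*u/7 + 3/4): discriminant -3/49, complex-conjugate roots (6/7) + ((1/14)*sqrt(3))*i and (6/7) - ((1/14)*sqrt(3))*i; poles of order 1, moduli (1/2)*sqrt(3) and (1/2)*sqrt(3).
Denominator factor (u + 7/10): pole of order 1 at -7/10, modulus 7/10.
The radius of convergence is the smallest modulus among the singular points: 7/10.
At the order-1 pole -7/10 set g(u) = (u - (-7/10))*f(u) = (27*u/2 + 1/13)/(u**2 - 12*u/7 + 3/4).
Simple pole: residue = g(a) at a = -7/10, which is -12185/3172.
The factor u**2 - 12*u/7 + 3/4 splits as (u - a)(u - a') with a = (6/7) - ((1/14)*sqrt(3))*i, a' = (6/7) + ((1/14)*sqrt(3))*i. At the order-1 pole a set g(u) = (u - a)*f(u) = [(27*u/2 + 1/13)/(u + 7/10)] / (u - a').
Simple pole: residue = g(a) at a = (6/7) - ((1/14)*sqrt(3))*i, which is (12185/6344) + ((333875/19032)*sqrt(3))*i.
The factor u**2 - 12*u/7 + 3/4 splits as (u - a)(u - a') with a = (6/7) + ((1/14)*sqrt(3))*i, a' = (6/7) - ((1/14)*sqrt(3))*i. At the order-1 pole a set g(u) = (u - a)*f(u) = [(27*u/2 + 1/13)/(u + 7/10)] / (u - a').
Simple pole: residue = g(a) at a = (6/7) + ((1/14)*sqrt(3))*i, which is (12185/6344) - ((333875/19032)*sqrt(3))*i.
List the singular points by increasing real part (a conjugate pair: the negative imaginary part first).

Radius of convergence at 0: 7/10.
At -7/10: a pole of order 1; residue -12185/3172.
At (6/7) - ((1/14)*sqrt(3))*i: a pole of order 1; residue (12185/6344) + ((333875/19032)*sqrt(3))*i.
At (6/7) + ((1/14)*sqrt(3))*i: a pole of order 1; residue (12185/6344) - ((333875/19032)*sqrt(3))*i.


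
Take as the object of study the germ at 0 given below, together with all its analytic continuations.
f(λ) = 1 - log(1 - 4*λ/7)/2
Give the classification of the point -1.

The point is a regular point.

There is no denominator, hence no pole anywhere.
Branch term log(1 - λ/(7/4)): argument at -1 is 11/7, nonzero, so -1 is not its branch point (a point on a principal cut is still regular for the continued germ).
So the germ continues analytically to -1.


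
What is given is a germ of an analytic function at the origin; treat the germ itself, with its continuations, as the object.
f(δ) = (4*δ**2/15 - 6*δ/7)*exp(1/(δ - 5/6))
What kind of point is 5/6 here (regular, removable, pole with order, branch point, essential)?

The point is an essential singularity.

The exponent 1/(δ - (5/6)) has a pole at 5/6, so exp(1/(δ - (5/6))) takes every nonzero value near it: an essential singularity (not a pole of any order).


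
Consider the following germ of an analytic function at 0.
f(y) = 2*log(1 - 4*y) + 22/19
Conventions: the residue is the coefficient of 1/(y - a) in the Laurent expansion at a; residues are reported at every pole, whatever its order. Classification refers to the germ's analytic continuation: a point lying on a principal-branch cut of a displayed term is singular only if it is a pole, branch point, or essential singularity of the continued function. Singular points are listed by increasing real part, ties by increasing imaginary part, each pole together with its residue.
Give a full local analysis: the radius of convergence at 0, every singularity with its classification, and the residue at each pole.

Radius of convergence at 0: 1/4.
At 1/4: a logarithmic branch point.

Branch term (2)*log(1 - y/(1/4)): its argument vanishes at y = 1/4, a logarithmic branch point, modulus 1/4.
The radius of convergence is the smallest modulus among the singular points: 1/4.


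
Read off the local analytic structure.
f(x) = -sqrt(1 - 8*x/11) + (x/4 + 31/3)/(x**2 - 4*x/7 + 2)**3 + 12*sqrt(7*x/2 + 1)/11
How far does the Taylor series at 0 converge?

The radius of convergence is 2/7.

Denominator factor (x**2 - 4*x/7 + 2)^3: discriminant -376/49, complex-conjugate roots (2/7) + ((1/7)*sqrt(94))*i and (2/7) - ((1/7)*sqrt(94))*i; poles of order 3, moduli sqrt(2) and sqrt(2).
Branch term (-1)*sqrt(1 - x/(11/8)): its argument vanishes at x = 11/8, a square-root branch point, modulus 11/8.
Branch term (12/11)*sqrt(1 - x/(-2/7)): its argument vanishes at x = -2/7, a square-root branch point, modulus 2/7.
The radius of convergence is the smallest modulus among the singular points: 2/7.


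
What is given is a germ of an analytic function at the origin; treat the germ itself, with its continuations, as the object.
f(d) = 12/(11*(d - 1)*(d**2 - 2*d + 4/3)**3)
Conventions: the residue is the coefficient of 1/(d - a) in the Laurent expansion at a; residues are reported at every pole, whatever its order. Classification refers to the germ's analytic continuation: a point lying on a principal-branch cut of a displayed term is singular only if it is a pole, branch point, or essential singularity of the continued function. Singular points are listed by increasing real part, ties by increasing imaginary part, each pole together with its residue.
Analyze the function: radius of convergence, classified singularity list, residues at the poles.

Radius of convergence at 0: 1.
At (1) - ((1/3)*sqrt(3))*i: a pole of order 3; residue -162/11.
At 1: a pole of order 1; residue 324/11.
At (1) + ((1/3)*sqrt(3))*i: a pole of order 3; residue -162/11.

Denominator factor (d - 1): pole of order 1 at 1, modulus 1.
Denominator factor (d**2 - 2*d + 4/3)^3: discriminant -4/3, complex-conjugate roots (1) + ((1/3)*sqrt(3))*i and (1) - ((1/3)*sqrt(3))*i; poles of order 3, moduli (2/3)*sqrt(3) and (2/3)*sqrt(3).
The radius of convergence is the smallest modulus among the singular points: 1.
The factor d**2 - 2*d + 4/3 splits as (d - a)(d - a') with a = (1) - ((1/3)*sqrt(3))*i, a' = (1) + ((1/3)*sqrt(3))*i. At the order-3 pole a set g(d) = (d - a)^3*f(d) = [12/(11*(d - 1))] / (d - a')^3.
Order-3 pole: residue = g''(a)/2; g''((1) - ((1/3)*sqrt(3))*i) = -324/11, so the residue is -162/11.
At the order-1 pole 1 set g(d) = (d - (1))*f(d) = 12/(11*(d**2 - 2*d + 4/3)**3).
Simple pole: residue = g(a) at a = 1, which is 324/11.
The factor d**2 - 2*d + 4/3 splits as (d - a)(d - a') with a = (1) + ((1/3)*sqrt(3))*i, a' = (1) - ((1/3)*sqrt(3))*i. At the order-3 pole a set g(d) = (d - a)^3*f(d) = [12/(11*(d - 1))] / (d - a')^3.
Order-3 pole: residue = g''(a)/2; g''((1) + ((1/3)*sqrt(3))*i) = -324/11, so the residue is -162/11.
List the singular points by increasing real part (a conjugate pair: the negative imaginary part first).


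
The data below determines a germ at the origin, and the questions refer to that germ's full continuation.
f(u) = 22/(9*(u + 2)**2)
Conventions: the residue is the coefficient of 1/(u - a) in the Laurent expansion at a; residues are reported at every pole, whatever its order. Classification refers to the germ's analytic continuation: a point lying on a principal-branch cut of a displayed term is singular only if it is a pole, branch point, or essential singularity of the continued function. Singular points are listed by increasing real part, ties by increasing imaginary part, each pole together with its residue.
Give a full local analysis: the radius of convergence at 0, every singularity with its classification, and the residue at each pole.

Radius of convergence at 0: 2.
At -2: a pole of order 2; residue 0.

Denominator factor (u + 2)^2: pole of order 2 at -2, modulus 2.
The radius of convergence is the smallest modulus among the singular points: 2.
At the order-2 pole -2 set g(u) = (u - (-2))^2*f(u) = 22/9.
Order-2 pole: residue = g'(a); g'(-2) = 0, so the residue is 0.


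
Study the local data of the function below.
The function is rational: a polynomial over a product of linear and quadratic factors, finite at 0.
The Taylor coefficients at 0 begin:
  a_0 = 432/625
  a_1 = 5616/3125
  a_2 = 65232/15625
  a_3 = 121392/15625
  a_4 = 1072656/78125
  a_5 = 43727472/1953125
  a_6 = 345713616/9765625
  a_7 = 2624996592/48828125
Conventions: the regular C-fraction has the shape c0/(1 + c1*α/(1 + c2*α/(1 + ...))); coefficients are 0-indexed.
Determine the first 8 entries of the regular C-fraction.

The regular C-fraction coefficients are [432/625, -13/5, 18/65, -252/65, 416/105, 337/1680, 1575/5392, -288/337].

Taylor coefficients (read off): a_0 = 432/625, a_1 = 5616/3125, a_2 = 65232/15625, a_3 = 121392/15625, a_4 = 1072656/78125, a_5 = 43727472/1953125, a_6 = 345713616/9765625, a_7 = 2624996592/48828125.
c0 = a_0 = 432/625. Peel one level at a time: if S = 1 + c*α/S' with S'(0) = 1, then c is the α-coefficient of S and S' = c*α/(S - 1).
S_1 = c0/f = 1 + (-13/5)*α + (18/25)*α^2 + ...; c1 = -13/5.
S_2 = c1*α/(S_1 - 1) = 1 + (18/65)*α + (4536/4225)*α^2 + ...; c2 = 18/65.
S_3 = c2*α/(S_2 - 1) = 1 + (-252/65)*α + (384/25)*α^2 + ...; c3 = -252/65.
S_4 = c3*α/(S_3 - 1) = 1 + (416/105)*α + (-8762/11025)*α^2 + ...; c4 = 416/105.
S_5 = c4*α/(S_4 - 1) = 1 + (337/1680)*α + (-15/256)*α^2 + ...; c5 = 337/1680.
S_6 = c5*α/(S_5 - 1) = 1 + (1575/5392)*α + (28350/113569)*α^2 + ...; c6 = 1575/5392.
S_7 = c6*α/(S_6 - 1) = 1 + (-288/337)*α + ...; c7 = -288/337.


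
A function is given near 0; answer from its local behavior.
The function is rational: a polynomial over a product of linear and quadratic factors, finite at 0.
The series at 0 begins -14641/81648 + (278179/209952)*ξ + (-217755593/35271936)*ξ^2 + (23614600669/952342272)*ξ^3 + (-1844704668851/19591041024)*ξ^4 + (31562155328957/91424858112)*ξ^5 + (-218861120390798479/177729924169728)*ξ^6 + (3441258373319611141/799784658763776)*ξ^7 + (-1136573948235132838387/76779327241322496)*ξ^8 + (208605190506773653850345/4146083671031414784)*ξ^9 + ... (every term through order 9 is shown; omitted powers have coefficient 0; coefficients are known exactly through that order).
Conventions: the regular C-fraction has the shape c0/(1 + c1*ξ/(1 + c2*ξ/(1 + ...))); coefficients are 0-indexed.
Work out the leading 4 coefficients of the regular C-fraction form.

Taylor coefficients (read off): a_0 = -14641/81648, a_1 = 278179/209952, a_2 = -217755593/35271936, a_3 = 23614600669/952342272.
c0 = a_0 = -14641/81648. Peel one level at a time: if S = 1 + c*ξ/S' with S'(0) = 1, then c is the ξ-coefficient of S and S' = c*ξ/(S - 1).
S_1 = c0/f = 1 + (133/18)*ξ + (26137/1296)*ξ^2 + ...; c1 = 133/18.
S_2 = c1*ξ/(S_1 - 1) = 1 + (-26137/9576)*ξ + (274719985/91699776)*ξ^2 + ...; c2 = -26137/9576.
S_3 = c2*ξ/(S_2 - 1) = 1 + (274719985/250287912)*ξ + ...; c3 = 274719985/250287912.

The regular C-fraction coefficients are [-14641/81648, 133/18, -26137/9576, 274719985/250287912].


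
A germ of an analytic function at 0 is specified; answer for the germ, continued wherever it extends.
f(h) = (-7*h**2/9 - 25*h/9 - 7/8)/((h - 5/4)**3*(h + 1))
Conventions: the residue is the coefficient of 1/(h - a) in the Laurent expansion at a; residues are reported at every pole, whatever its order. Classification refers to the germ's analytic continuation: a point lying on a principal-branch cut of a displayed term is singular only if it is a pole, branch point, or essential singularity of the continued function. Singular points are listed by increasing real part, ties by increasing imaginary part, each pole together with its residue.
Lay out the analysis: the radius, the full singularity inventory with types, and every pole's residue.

Radius of convergence at 0: 1.
At -1: a pole of order 1; residue -8/81.
At 5/4: a pole of order 3; residue 8/81.

Denominator factor (h + 1): pole of order 1 at -1, modulus 1.
Denominator factor (h - 5/4)^3: pole of order 3 at 5/4, modulus 5/4.
The radius of convergence is the smallest modulus among the singular points: 1.
At the order-1 pole -1 set g(h) = (h - (-1))*f(h) = (-7*h**2/9 - 25*h/9 - 7/8)/(h - 5/4)**3.
Simple pole: residue = g(a) at a = -1, which is -8/81.
At the order-3 pole 5/4 set g(h) = (h - (5/4))^3*f(h) = (-7*h**2/9 - 25*h/9 - 7/8)/(h + 1).
Order-3 pole: residue = g''(a)/2; g''(5/4) = 16/81, so the residue is 8/81.
List the singular points by increasing real part (a conjugate pair: the negative imaginary part first).
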